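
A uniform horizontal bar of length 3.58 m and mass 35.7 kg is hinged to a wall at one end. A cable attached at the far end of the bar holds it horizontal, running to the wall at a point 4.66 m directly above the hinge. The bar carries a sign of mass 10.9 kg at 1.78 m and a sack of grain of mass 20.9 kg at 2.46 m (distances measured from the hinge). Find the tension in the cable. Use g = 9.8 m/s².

T ≈ 465 N

About the hinge:
Beam weight: 35.7 × 9.8 = 349.9 N down at 1.79 m → arm 1.79 m, τ = 349.9 × 1.79 = 626.3 N·m clockwise.
Sign: 10.9 × 9.8 = 106.8 N down at 1.78 m → arm 1.78 m, τ = 106.8 × 1.78 = 190.1 N·m clockwise.
Sack of grain: 20.9 × 9.8 = 204.8 N down at 2.46 m → arm 2.46 m, τ = 204.8 × 2.46 = 503.8 N·m clockwise.
Total clockwise load moment = 1320 N·m.
The cable tension T acts at 3.58 m; only its component perpendicular to the bar, T sinθ, produces torque. sinθ = h/√(h²+d²) = 4.66/√(4.66²+3.58²) = 0.793.
For rotational equilibrium, T × 3.58 × 0.793 = 1320, so T = 1320 / 2.839 = 465 N.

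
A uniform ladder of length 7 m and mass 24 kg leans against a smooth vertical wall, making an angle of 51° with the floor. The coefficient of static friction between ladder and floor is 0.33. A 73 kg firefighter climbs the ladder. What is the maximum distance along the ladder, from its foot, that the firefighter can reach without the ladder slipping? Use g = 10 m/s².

Choose the foot of the ladder as the axis so the floor normal and friction both act there and drop out.
Ladder weight 24×10 = 240 N acts at 3.5 m along the ladder; its horizontal arm is 3.5·cos51° = 2.203 m → τ = 528.7 N·m clockwise.
Firefighter weight 73×10 = 730 N at distance d → arm d·cos51° → τ = 730·d·0.6293 clockwise.
Wall normal N at the top has arm L sinθ = 5.44 m counterclockwise, so Στ = 0 gives N·5.44 = 528.7 + 459.4·d.
ΣFy = 0 ⇒ N_floor = 970 N, so the maximum friction is μ_s·N_floor = 0.33×970 = 320.1 N. ΣFx = 0 ⇒ N_wall = f, so at the slipping point N = 320.1 N.
Substituting: 320.1×5.44 = 528.7 + 459.4·d ⇒ d = (1741 − 528.7) / 459.4 = 2.64 m.

d ≈ 2.64 m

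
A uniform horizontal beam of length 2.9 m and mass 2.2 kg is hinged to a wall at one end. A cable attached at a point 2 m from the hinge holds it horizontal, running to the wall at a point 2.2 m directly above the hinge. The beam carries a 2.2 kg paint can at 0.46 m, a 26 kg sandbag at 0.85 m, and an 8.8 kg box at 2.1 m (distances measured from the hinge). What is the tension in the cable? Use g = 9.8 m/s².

T ≈ 297 N

Take moments about the hinge.
Beam weight: 2.2 × 9.8 = 21.56 N down at 1.45 m → arm 1.45 m, τ = 21.56 × 1.45 = 31.26 N·m clockwise.
Paint can: 2.2 × 9.8 = 21.56 N down at 0.46 m → arm 0.46 m, τ = 21.56 × 0.46 = 9.918 N·m clockwise.
Sandbag: 26 × 9.8 = 254.8 N down at 0.85 m → arm 0.85 m, τ = 254.8 × 0.85 = 216.6 N·m clockwise.
Box: 8.8 × 9.8 = 86.24 N down at 2.1 m → arm 2.1 m, τ = 86.24 × 2.1 = 181.1 N·m clockwise.
Total clockwise load moment = 438.9 N·m.
The cable tension T acts at 2 m; only its component perpendicular to the beam, T sinθ, produces torque. sinθ = h/√(h²+d²) = 2.2/√(2.2²+2²) = 0.7399.
Balancing moments: T × 2 × 0.7399 = 438.9, giving T = 438.9 / 1.48 = 297 N.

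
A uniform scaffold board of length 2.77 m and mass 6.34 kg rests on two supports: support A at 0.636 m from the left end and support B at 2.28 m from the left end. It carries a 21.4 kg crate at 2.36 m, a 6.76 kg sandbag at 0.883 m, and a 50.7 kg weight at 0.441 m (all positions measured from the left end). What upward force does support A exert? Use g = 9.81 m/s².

R_A ≈ 636 N

Choose support B as the axis so its reaction then has zero moment arm.
Beam weight: 6.34 × 9.81 = 62.2 N down at 1.385 m → arm 0.895 m, τ = 62.2 × 0.895 = 55.67 N·m counterclockwise.
Crate: 21.4 × 9.81 = 209.9 N down at 2.36 m → arm 0.08 m, τ = 209.9 × 0.08 = 16.79 N·m clockwise.
Sandbag: 6.76 × 9.81 = 66.32 N down at 0.883 m → arm 1.397 m, τ = 66.32 × 1.397 = 92.65 N·m counterclockwise.
Weight: 50.7 × 9.81 = 497.4 N down at 0.441 m → arm 1.839 m, τ = 497.4 × 1.839 = 914.7 N·m counterclockwise.
Net load moment about support B = 1046 N·m counterclockwise.
Reaction R at support A is upward at 0.636 m, arm 1.644 m → moment R × 1.644 clockwise.
Balancing moments: R × 1.644 = 1046, giving R = 636 N.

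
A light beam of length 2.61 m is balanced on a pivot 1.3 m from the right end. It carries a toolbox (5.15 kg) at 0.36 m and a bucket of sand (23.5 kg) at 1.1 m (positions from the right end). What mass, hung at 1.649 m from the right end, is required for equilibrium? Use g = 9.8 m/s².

m ≈ 27.3 kg

Take moments about the pivot (at 1.3 m from the right end).
Toolbox: 5.15 × 9.8 = 50.47 N down at 0.36 m → arm 0.94 m, τ = 50.47 × 0.94 = 47.44 N·m clockwise.
Bucket of sand: 23.5 × 9.8 = 230.3 N down at 1.1 m → arm 0.2 m, τ = 230.3 × 0.2 = 46.06 N·m clockwise.
Net moment of known loads = 93.5 N·m clockwise.
An unknown mass m at 1.649 m has arm 0.349 m; its moment is m·g·0.349 counterclockwise.
Στ = 0 ⇒ m × 9.8 × 0.349 = 93.5 ⇒ m = 93.5 / (9.8 × 0.349) = 27.3 kg.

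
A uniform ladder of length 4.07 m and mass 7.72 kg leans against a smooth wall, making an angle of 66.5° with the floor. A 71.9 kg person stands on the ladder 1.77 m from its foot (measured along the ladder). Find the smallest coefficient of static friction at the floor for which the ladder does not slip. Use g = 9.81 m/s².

μ_min ≈ 0.192

Taking torques about the foot of the ladder:
Ladder weight 7.72×9.81 = 75.73 N acts at 2.035 m along the ladder; its horizontal arm is 2.035·cos66.5° = 0.8115 m → τ = 61.45 N·m clockwise.
Person: 71.9×9.81 = 705.3 N at 1.77 m → arm 0.7058 m → τ = 497.8 N·m clockwise.
Wall normal N acts horizontally at the top; its moment arm is the height L sinθ = 4.07·sin66.5° = 3.732 m, counterclockwise.
For rotational equilibrium, N × 3.732 = 559.2, so N = 149.8 N.
ΣFx = 0 ⇒ f = N_wall = 149.8 N. ΣFy = 0 ⇒ N_floor = 781 N.
μ_min = f / N_floor = 149.8 / 781 = 0.192.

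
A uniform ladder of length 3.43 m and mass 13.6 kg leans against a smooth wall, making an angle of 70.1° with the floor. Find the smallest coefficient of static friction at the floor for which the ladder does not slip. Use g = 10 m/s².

μ_min ≈ 0.181

Sum moments about the foot of the ladder (the floor normal and friction both act there and drop out).
Ladder weight 13.6×10 = 136 N acts at 1.715 m along the ladder; its horizontal arm is 1.715·cos70.1° = 0.5838 m → τ = 79.4 N·m clockwise.
Wall normal N acts horizontally at the top; its moment arm is the height L sinθ = 3.43·sin70.1° = 3.225 m, counterclockwise.
Balancing moments: N × 3.225 = 79.4, giving N = 24.62 N.
ΣFx = 0 ⇒ f = N_wall = 24.62 N. ΣFy = 0 ⇒ N_floor = 136 N.
μ_min = f / N_floor = 24.62 / 136 = 0.181.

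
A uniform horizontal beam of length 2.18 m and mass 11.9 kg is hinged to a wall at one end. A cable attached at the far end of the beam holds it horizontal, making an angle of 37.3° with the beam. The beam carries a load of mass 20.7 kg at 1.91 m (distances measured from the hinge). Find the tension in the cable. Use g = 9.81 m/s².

Choose the hinge as the axis so the unknown hinge reaction has zero arm there.
Beam weight: 11.9 × 9.81 = 116.7 N down at 1.09 m → arm 1.09 m, τ = 116.7 × 1.09 = 127.2 N·m clockwise.
Load: 20.7 × 9.81 = 203.1 N down at 1.91 m → arm 1.91 m, τ = 203.1 × 1.91 = 387.9 N·m clockwise.
Total clockwise load moment = 515.1 N·m.
The cable tension T acts at 2.18 m; only its component perpendicular to the beam, T sinθ, produces torque. sin 37.3° = 0.606.
Setting net torque to zero: T × 2.18 × 0.606 = 515.1 → T = 515.1 / 1.321 = 390 N.

T ≈ 390 N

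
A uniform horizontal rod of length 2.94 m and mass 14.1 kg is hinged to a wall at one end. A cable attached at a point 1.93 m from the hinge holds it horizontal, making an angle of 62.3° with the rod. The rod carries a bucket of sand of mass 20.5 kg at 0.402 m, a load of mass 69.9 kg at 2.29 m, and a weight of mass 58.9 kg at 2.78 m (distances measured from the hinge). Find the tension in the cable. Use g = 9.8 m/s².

About the hinge:
Beam weight: 14.1 × 9.8 = 138.2 N down at 1.47 m → arm 1.47 m, τ = 138.2 × 1.47 = 203.2 N·m clockwise.
Bucket of sand: 20.5 × 9.8 = 200.9 N down at 0.402 m → arm 0.402 m, τ = 200.9 × 0.402 = 80.76 N·m clockwise.
Load: 69.9 × 9.8 = 685 N down at 2.29 m → arm 2.29 m, τ = 685 × 2.29 = 1569 N·m clockwise.
Weight: 58.9 × 9.8 = 577.2 N down at 2.78 m → arm 2.78 m, τ = 577.2 × 2.78 = 1605 N·m clockwise.
Total clockwise load moment = 3458 N·m.
The cable tension T acts at 1.93 m; only its component perpendicular to the rod, T sinθ, produces torque. sin 62.3° = 0.8854.
Setting net torque to zero: T × 1.93 × 0.8854 = 3458 → T = 3458 / 1.709 = 2020 N.

T ≈ 2020 N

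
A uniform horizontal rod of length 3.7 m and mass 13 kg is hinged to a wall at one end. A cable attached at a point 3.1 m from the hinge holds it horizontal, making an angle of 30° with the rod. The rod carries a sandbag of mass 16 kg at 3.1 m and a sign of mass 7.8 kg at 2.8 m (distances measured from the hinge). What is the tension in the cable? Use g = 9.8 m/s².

Sum moments about the hinge (the unknown hinge reaction has zero arm there).
Beam weight: 13 × 9.8 = 127.4 N down at 1.85 m → arm 1.85 m, τ = 127.4 × 1.85 = 235.7 N·m clockwise.
Sandbag: 16 × 9.8 = 156.8 N down at 3.1 m → arm 3.1 m, τ = 156.8 × 3.1 = 486.1 N·m clockwise.
Sign: 7.8 × 9.8 = 76.44 N down at 2.8 m → arm 2.8 m, τ = 76.44 × 2.8 = 214 N·m clockwise.
Total clockwise load moment = 935.8 N·m.
The cable tension T acts at 3.1 m; only its component perpendicular to the rod, T sinθ, produces torque. sin 30° = 0.5.
For rotational equilibrium, T × 3.1 × 0.5 = 935.8, so T = 935.8 / 1.55 = 604 N.

T ≈ 604 N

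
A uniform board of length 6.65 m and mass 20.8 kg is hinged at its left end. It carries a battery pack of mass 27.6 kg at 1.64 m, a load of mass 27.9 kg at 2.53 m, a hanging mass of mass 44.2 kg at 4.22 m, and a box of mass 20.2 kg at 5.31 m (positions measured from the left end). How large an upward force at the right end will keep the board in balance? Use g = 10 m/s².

F ≈ 720 N

Choose the left end as the axis so the unknown pivot reaction has zero arm there.
Beam weight: 20.8 × 10 = 208 N down at 3.325 m → arm 3.325 m, τ = 208 × 3.325 = 691.6 N·m clockwise.
Battery pack: 27.6 × 10 = 276 N down at 1.64 m → arm 1.64 m, τ = 276 × 1.64 = 452.6 N·m clockwise.
Load: 27.9 × 10 = 279 N down at 2.53 m → arm 2.53 m, τ = 279 × 2.53 = 705.9 N·m clockwise.
Hanging mass: 44.2 × 10 = 442 N down at 4.22 m → arm 4.22 m, τ = 442 × 4.22 = 1865 N·m clockwise.
Box: 20.2 × 10 = 202 N down at 5.31 m → arm 5.31 m, τ = 202 × 5.31 = 1073 N·m clockwise.
Net moment of the loads = 4788 N·m clockwise.
The upward force F acts at the right end, arm 6.65 m, giving F × 6.65 counterclockwise.
Στ = 0 ⇒ F × 6.65 = 4788 ⇒ F = 4788 / 6.65 = 720 N.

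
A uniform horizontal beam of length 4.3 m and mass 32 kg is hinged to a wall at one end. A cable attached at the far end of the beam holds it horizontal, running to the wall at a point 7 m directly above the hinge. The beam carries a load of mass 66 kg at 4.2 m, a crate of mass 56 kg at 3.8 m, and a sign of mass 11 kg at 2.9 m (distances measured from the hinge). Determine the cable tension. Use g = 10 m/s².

T ≈ 1610 N

Taking torques about the hinge:
Beam weight: 32 × 10 = 320 N down at 2.15 m → arm 2.15 m, τ = 320 × 2.15 = 688 N·m clockwise.
Load: 66 × 10 = 660 N down at 4.2 m → arm 4.2 m, τ = 660 × 4.2 = 2772 N·m clockwise.
Crate: 56 × 10 = 560 N down at 3.8 m → arm 3.8 m, τ = 560 × 3.8 = 2128 N·m clockwise.
Sign: 11 × 10 = 110 N down at 2.9 m → arm 2.9 m, τ = 110 × 2.9 = 319 N·m clockwise.
Total clockwise load moment = 5907 N·m.
The cable tension T acts at 4.3 m; only its component perpendicular to the beam, T sinθ, produces torque. sinθ = h/√(h²+d²) = 7/√(7²+4.3²) = 0.8521.
For rotational equilibrium, T × 4.3 × 0.8521 = 5907, so T = 5907 / 3.664 = 1610 N.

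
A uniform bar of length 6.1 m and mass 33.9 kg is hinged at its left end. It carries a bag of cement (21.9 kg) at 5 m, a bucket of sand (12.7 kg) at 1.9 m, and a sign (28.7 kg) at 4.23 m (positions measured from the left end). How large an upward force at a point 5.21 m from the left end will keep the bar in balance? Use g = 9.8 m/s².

F ≈ 674 N

Sum moments about the left end (the unknown pivot reaction has zero arm there).
Beam weight: 33.9 × 9.8 = 332.2 N down at 3.05 m → arm 3.05 m, τ = 332.2 × 3.05 = 1013 N·m clockwise.
Bag of cement: 21.9 × 9.8 = 214.6 N down at 5 m → arm 5 m, τ = 214.6 × 5 = 1073 N·m clockwise.
Bucket of sand: 12.7 × 9.8 = 124.5 N down at 1.9 m → arm 1.9 m, τ = 124.5 × 1.9 = 236.5 N·m clockwise.
Sign: 28.7 × 9.8 = 281.3 N down at 4.23 m → arm 4.23 m, τ = 281.3 × 4.23 = 1190 N·m clockwise.
Net moment of the loads = 3512 N·m clockwise.
The upward force F acts at a point 5.21 m from the left end, arm 5.21 m, giving F × 5.21 counterclockwise.
For rotational equilibrium, F × 5.21 = 3512, so F = 3512 / 5.21 = 674 N.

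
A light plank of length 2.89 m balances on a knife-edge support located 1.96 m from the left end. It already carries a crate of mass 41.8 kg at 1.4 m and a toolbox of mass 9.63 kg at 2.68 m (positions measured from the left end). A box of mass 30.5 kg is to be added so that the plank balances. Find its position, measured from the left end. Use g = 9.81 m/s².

x ≈ 2.5 m from the left end

Choose the knife-edge support (at 1.96 m from the left end) as the axis so the support reaction has zero arm there.
Crate: 41.8 × 9.81 = 410.1 N down at 1.4 m → arm 0.56 m, τ = 410.1 × 0.56 = 229.7 N·m counterclockwise.
Toolbox: 9.63 × 9.81 = 94.47 N down at 2.68 m → arm 0.72 m, τ = 94.47 × 0.72 = 68.02 N·m clockwise.
Net moment of existing loads = 161.7 N·m counterclockwise.
The box weighs 30.5 × 9.81 = 299.2 N and must supply an equal clockwise moment, so its lever arm about the knife-edge support is 161.7 / 299.2 = 0.54 m.
That puts it at 1.96 + 0.54 = 2.5 m from the left end.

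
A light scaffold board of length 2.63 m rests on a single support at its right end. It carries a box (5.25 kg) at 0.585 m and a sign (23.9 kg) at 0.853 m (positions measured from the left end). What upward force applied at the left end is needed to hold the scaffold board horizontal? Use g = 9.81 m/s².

F ≈ 198 N

Take moments about the right end.
Box: 5.25 × 9.81 = 51.5 N down at 0.585 m → arm 2.045 m, τ = 51.5 × 2.045 = 105.3 N·m counterclockwise.
Sign: 23.9 × 9.81 = 234.5 N down at 0.853 m → arm 1.777 m, τ = 234.5 × 1.777 = 416.7 N·m counterclockwise.
Net moment of the loads = 522 N·m counterclockwise.
The upward force F acts at the left end, arm 2.63 m, giving F × 2.63 clockwise.
For rotational equilibrium, F × 2.63 = 522, so F = 522 / 2.63 = 198 N.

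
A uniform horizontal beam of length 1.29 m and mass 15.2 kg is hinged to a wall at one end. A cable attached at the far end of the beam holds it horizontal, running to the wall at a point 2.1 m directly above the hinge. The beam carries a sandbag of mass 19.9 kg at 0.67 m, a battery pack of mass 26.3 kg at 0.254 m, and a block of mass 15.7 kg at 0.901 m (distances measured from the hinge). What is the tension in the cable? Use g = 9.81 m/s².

Choose the hinge as the axis so the unknown hinge reaction has zero arm there.
Beam weight: 15.2 × 9.81 = 149.1 N down at 0.645 m → arm 0.645 m, τ = 149.1 × 0.645 = 96.17 N·m clockwise.
Sandbag: 19.9 × 9.81 = 195.2 N down at 0.67 m → arm 0.67 m, τ = 195.2 × 0.67 = 130.8 N·m clockwise.
Battery pack: 26.3 × 9.81 = 258 N down at 0.254 m → arm 0.254 m, τ = 258 × 0.254 = 65.53 N·m clockwise.
Block: 15.7 × 9.81 = 154 N down at 0.901 m → arm 0.901 m, τ = 154 × 0.901 = 138.8 N·m clockwise.
Total clockwise load moment = 431.3 N·m.
The cable tension T acts at 1.29 m; only its component perpendicular to the beam, T sinθ, produces torque. sinθ = h/√(h²+d²) = 2.1/√(2.1²+1.29²) = 0.8521.
Στ = 0 ⇒ T × 1.29 × 0.8521 = 431.3 ⇒ T = 431.3 / 1.099 = 392 N.

T ≈ 392 N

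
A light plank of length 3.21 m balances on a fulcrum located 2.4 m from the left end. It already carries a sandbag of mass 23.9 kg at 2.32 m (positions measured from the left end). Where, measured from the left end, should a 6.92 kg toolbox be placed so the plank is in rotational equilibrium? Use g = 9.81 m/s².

Take moments about the fulcrum (at 2.4 m from the left end).
Sandbag: 23.9 × 9.81 = 234.5 N down at 2.32 m → arm 0.08 m, τ = 234.5 × 0.08 = 18.76 N·m counterclockwise.
Net moment of existing loads = 18.76 N·m counterclockwise.
The toolbox weighs 6.92 × 9.81 = 67.89 N and must supply an equal clockwise moment, so its lever arm about the fulcrum is 18.76 / 67.89 = 0.276 m.
That puts it at 2.4 + 0.276 = 2.68 m from the left end.

x ≈ 2.68 m from the left end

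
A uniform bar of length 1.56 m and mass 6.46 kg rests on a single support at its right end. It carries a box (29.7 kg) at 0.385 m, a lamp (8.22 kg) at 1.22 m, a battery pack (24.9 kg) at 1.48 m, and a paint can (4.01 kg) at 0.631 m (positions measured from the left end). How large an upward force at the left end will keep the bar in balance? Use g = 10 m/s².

F ≈ 311 N

Taking torques about the right end:
Beam weight: 6.46 × 10 = 64.6 N down at 0.78 m → arm 0.78 m, τ = 64.6 × 0.78 = 50.39 N·m counterclockwise.
Box: 29.7 × 10 = 297 N down at 0.385 m → arm 1.175 m, τ = 297 × 1.175 = 349 N·m counterclockwise.
Lamp: 8.22 × 10 = 82.2 N down at 1.22 m → arm 0.34 m, τ = 82.2 × 0.34 = 27.95 N·m counterclockwise.
Battery pack: 24.9 × 10 = 249 N down at 1.48 m → arm 0.08 m, τ = 249 × 0.08 = 19.92 N·m counterclockwise.
Paint can: 4.01 × 10 = 40.1 N down at 0.631 m → arm 0.929 m, τ = 40.1 × 0.929 = 37.25 N·m counterclockwise.
Net moment of the loads = 484.5 N·m counterclockwise.
The upward force F acts at the left end, arm 1.56 m, giving F × 1.56 clockwise.
For rotational equilibrium, F × 1.56 = 484.5, so F = 484.5 / 1.56 = 311 N.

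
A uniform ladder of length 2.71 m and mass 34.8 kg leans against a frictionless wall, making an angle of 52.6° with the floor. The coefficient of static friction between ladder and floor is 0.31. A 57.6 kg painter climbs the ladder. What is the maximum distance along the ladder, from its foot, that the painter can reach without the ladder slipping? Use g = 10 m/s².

d ≈ 0.944 m

Taking torques about the foot of the ladder:
Ladder weight 34.8×10 = 348 N acts at 1.355 m along the ladder; its horizontal arm is 1.355·cos52.6° = 0.823 m → τ = 286.4 N·m clockwise.
Painter weight 57.6×10 = 576 N at distance d → arm d·cos52.6° → τ = 576·d·0.6074 clockwise.
Wall normal N at the top has arm L sinθ = 2.153 m counterclockwise, so Στ = 0 gives N·2.153 = 286.4 + 349.9·d.
ΣFy = 0 ⇒ N_floor = 924 N, so the maximum friction is μ_s·N_floor = 0.31×924 = 286.4 N. ΣFx = 0 ⇒ N_wall = f, so at the slipping point N = 286.4 N.
Substituting: 286.4×2.153 = 286.4 + 349.9·d ⇒ d = (616.6 − 286.4) / 349.9 = 0.944 m.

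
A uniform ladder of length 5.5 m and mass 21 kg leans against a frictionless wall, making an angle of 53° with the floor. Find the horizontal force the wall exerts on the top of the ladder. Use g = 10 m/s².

Sum moments about the foot of the ladder (the floor normal and friction both act there and drop out).
Ladder weight 21×10 = 210 N acts at 2.75 m along the ladder; its horizontal arm is 2.75·cos53° = 1.655 m → τ = 347.6 N·m clockwise.
Wall normal N acts horizontally at the top; its moment arm is the height L sinθ = 5.5·sin53° = 4.392 m, counterclockwise.
Setting net torque to zero: N × 4.392 = 347.6 → N = 79.1 N.

N_wall ≈ 79.1 N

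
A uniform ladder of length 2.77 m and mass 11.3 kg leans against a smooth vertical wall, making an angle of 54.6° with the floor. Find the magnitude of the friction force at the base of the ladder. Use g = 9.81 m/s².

Sum moments about the foot of the ladder (the floor normal and friction both act there and drop out).
Ladder weight 11.3×9.81 = 110.9 N acts at 1.385 m along the ladder; its horizontal arm is 1.385·cos54.6° = 0.8023 m → τ = 88.98 N·m clockwise.
Wall normal N acts horizontally at the top; its moment arm is the height L sinθ = 2.77·sin54.6° = 2.258 m, counterclockwise.
For rotational equilibrium, N × 2.258 = 88.98, so N = 39.4 N.
ΣFx = 0: friction at the foot balances the wall's push, so f = N_wall = 39.4 N.

f ≈ 39.4 N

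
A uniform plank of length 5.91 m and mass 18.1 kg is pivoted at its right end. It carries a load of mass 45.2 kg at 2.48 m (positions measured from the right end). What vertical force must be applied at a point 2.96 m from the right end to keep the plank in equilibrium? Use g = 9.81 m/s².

F ≈ 549 N

Taking torques about the right end:
Beam weight: 18.1 × 9.81 = 177.6 N down at 2.955 m → arm 2.955 m, τ = 177.6 × 2.955 = 524.8 N·m counterclockwise.
Load: 45.2 × 9.81 = 443.4 N down at 2.48 m → arm 2.48 m, τ = 443.4 × 2.48 = 1100 N·m counterclockwise.
Net moment of the loads = 1625 N·m counterclockwise.
The upward force F acts at a point 2.96 m from the right end, arm 2.96 m, giving F × 2.96 clockwise.
For rotational equilibrium, F × 2.96 = 1625, so F = 1625 / 2.96 = 549 N.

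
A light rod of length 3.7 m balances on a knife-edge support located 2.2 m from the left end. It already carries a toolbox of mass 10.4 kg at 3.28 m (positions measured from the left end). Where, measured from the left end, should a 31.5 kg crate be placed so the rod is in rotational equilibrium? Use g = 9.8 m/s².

x ≈ 1.84 m from the left end

Take moments about the knife-edge support (at 2.2 m from the left end).
Toolbox: 10.4 × 9.8 = 101.9 N down at 3.28 m → arm 1.08 m, τ = 101.9 × 1.08 = 110.1 N·m clockwise.
Net moment of existing loads = 110.1 N·m clockwise.
The crate weighs 31.5 × 9.8 = 308.7 N and must supply an equal counterclockwise moment, so its lever arm about the knife-edge support is 110.1 / 308.7 = 0.357 m.
That puts it at 2.2 − 0.357 = 1.84 m from the left end.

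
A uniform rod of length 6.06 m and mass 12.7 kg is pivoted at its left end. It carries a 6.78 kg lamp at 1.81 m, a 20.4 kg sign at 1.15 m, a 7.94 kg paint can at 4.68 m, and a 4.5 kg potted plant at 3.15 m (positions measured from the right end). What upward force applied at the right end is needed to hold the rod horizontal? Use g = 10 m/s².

Take moments about the left end.
Beam weight: 12.7 × 10 = 127 N down at 3.03 m → arm 3.03 m, τ = 127 × 3.03 = 384.8 N·m clockwise.
Lamp: 6.78 × 10 = 67.8 N down at 1.81 m → arm 4.25 m, τ = 67.8 × 4.25 = 288.1 N·m clockwise.
Sign: 20.4 × 10 = 204 N down at 1.15 m → arm 4.91 m, τ = 204 × 4.91 = 1002 N·m clockwise.
Paint can: 7.94 × 10 = 79.4 N down at 4.68 m → arm 1.38 m, τ = 79.4 × 1.38 = 109.6 N·m clockwise.
Potted plant: 4.5 × 10 = 45 N down at 3.15 m → arm 2.91 m, τ = 45 × 2.91 = 131 N·m clockwise.
Net moment of the loads = 1916 N·m clockwise.
The upward force F acts at the right end, arm 6.06 m, giving F × 6.06 counterclockwise.
Setting net torque to zero: F × 6.06 = 1916 → F = 1916 / 6.06 = 316 N.

F ≈ 316 N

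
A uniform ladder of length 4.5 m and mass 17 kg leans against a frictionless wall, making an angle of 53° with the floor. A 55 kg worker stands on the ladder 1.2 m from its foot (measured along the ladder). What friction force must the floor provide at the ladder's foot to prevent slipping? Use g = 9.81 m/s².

f ≈ 171 N

Choose the foot of the ladder as the axis so the floor normal and friction both act there and drop out.
Ladder weight 17×9.81 = 166.8 N acts at 2.25 m along the ladder; its horizontal arm is 2.25·cos53° = 1.354 m → τ = 225.8 N·m clockwise.
Worker: 55×9.81 = 539.6 N at 1.2 m → arm 0.7222 m → τ = 389.7 N·m clockwise.
Wall normal N acts horizontally at the top; its moment arm is the height L sinθ = 4.5·sin53° = 3.594 m, counterclockwise.
Στ = 0 ⇒ N × 3.594 = 615.5 ⇒ N = 171 N.
ΣFx = 0: friction at the foot balances the wall's push, so f = N_wall = 171 N.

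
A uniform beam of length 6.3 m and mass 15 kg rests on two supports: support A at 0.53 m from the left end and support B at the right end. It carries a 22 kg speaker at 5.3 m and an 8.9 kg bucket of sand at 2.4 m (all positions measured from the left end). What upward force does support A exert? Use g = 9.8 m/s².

R_A ≈ 177 N

About support B:
Beam weight: 15 × 9.8 = 147 N down at 3.15 m → arm 3.15 m, τ = 147 × 3.15 = 463.1 N·m counterclockwise.
Speaker: 22 × 9.8 = 215.6 N down at 5.3 m → arm 1 m, τ = 215.6 × 1 = 215.6 N·m counterclockwise.
Bucket of sand: 8.9 × 9.8 = 87.22 N down at 2.4 m → arm 3.9 m, τ = 87.22 × 3.9 = 340.2 N·m counterclockwise.
Net load moment about support B = 1019 N·m counterclockwise.
Reaction R at support A is upward at 0.53 m, arm 5.77 m → moment R × 5.77 clockwise.
Setting net torque to zero: R × 5.77 = 1019 → R = 177 N.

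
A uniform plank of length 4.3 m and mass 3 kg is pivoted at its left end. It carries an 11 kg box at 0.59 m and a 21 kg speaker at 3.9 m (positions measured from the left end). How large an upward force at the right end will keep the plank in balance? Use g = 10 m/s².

F ≈ 221 N

Take moments about the left end.
Beam weight: 3 × 10 = 30 N down at 2.15 m → arm 2.15 m, τ = 30 × 2.15 = 64.5 N·m clockwise.
Box: 11 × 10 = 110 N down at 0.59 m → arm 0.59 m, τ = 110 × 0.59 = 64.9 N·m clockwise.
Speaker: 21 × 10 = 210 N down at 3.9 m → arm 3.9 m, τ = 210 × 3.9 = 819 N·m clockwise.
Net moment of the loads = 948.4 N·m clockwise.
The upward force F acts at the right end, arm 4.3 m, giving F × 4.3 counterclockwise.
Setting net torque to zero: F × 4.3 = 948.4 → F = 948.4 / 4.3 = 221 N.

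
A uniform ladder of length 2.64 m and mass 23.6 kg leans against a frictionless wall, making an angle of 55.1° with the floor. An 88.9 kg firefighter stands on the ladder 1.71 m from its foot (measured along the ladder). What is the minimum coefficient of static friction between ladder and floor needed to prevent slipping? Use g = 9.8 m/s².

μ_min ≈ 0.43

Sum moments about the foot of the ladder (the floor normal and friction both act there and drop out).
Ladder weight 23.6×9.8 = 231.3 N acts at 1.32 m along the ladder; its horizontal arm is 1.32·cos55.1° = 0.7552 m → τ = 174.7 N·m clockwise.
Firefighter: 88.9×9.8 = 871.2 N at 1.71 m → arm 0.9784 m → τ = 852.4 N·m clockwise.
Wall normal N acts horizontally at the top; its moment arm is the height L sinθ = 2.64·sin55.1° = 2.165 m, counterclockwise.
Setting net torque to zero: N × 2.165 = 1027 → N = 474.4 N.
ΣFx = 0 ⇒ f = N_wall = 474.4 N. ΣFy = 0 ⇒ N_floor = 1102 N.
μ_min = f / N_floor = 474.4 / 1102 = 0.43.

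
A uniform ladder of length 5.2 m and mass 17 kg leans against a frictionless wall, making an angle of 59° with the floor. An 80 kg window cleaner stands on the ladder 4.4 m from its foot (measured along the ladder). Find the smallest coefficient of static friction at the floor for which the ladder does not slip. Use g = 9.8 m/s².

About the foot of the ladder:
Ladder weight 17×9.8 = 166.6 N acts at 2.6 m along the ladder; its horizontal arm is 2.6·cos59° = 1.339 m → τ = 223.1 N·m clockwise.
Window cleaner: 80×9.8 = 784 N at 4.4 m → arm 2.266 m → τ = 1777 N·m clockwise.
Wall normal N acts horizontally at the top; its moment arm is the height L sinθ = 5.2·sin59° = 4.457 m, counterclockwise.
For rotational equilibrium, N × 4.457 = 2000, so N = 448.7 N.
ΣFx = 0 ⇒ f = N_wall = 448.7 N. ΣFy = 0 ⇒ N_floor = 950.6 N.
μ_min = f / N_floor = 448.7 / 950.6 = 0.472.

μ_min ≈ 0.472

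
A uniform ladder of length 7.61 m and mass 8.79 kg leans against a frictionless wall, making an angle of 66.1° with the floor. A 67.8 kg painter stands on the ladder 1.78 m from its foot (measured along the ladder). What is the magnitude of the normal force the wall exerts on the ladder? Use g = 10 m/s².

N_wall ≈ 89.8 N

Sum moments about the foot of the ladder (the floor normal and friction both act there and drop out).
Ladder weight 8.79×10 = 87.9 N acts at 3.805 m along the ladder; its horizontal arm is 3.805·cos66.1° = 1.542 m → τ = 135.5 N·m clockwise.
Painter: 67.8×10 = 678 N at 1.78 m → arm 0.7212 m → τ = 489 N·m clockwise.
Wall normal N acts horizontally at the top; its moment arm is the height L sinθ = 7.61·sin66.1° = 6.957 m, counterclockwise.
Setting net torque to zero: N × 6.957 = 624.5 → N = 89.8 N.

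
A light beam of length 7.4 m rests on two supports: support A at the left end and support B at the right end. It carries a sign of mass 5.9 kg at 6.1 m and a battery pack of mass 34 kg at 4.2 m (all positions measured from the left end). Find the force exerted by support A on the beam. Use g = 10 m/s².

Sum moments about support B (its reaction then has zero moment arm).
Sign: 5.9 × 10 = 59 N down at 6.1 m → arm 1.3 m, τ = 59 × 1.3 = 76.7 N·m counterclockwise.
Battery pack: 34 × 10 = 340 N down at 4.2 m → arm 3.2 m, τ = 340 × 3.2 = 1088 N·m counterclockwise.
Net load moment about support B = 1165 N·m counterclockwise.
Reaction R at support A is upward at 0 m, arm 7.4 m → moment R × 7.4 clockwise.
Στ = 0 ⇒ R × 7.4 = 1165 ⇒ R = 157 N.

R_A ≈ 157 N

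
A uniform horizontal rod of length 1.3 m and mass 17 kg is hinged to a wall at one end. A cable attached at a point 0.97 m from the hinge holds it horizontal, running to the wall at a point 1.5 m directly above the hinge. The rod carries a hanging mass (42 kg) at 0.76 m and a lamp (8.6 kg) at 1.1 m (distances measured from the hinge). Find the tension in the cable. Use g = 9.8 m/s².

Take moments about the hinge.
Beam weight: 17 × 9.8 = 166.6 N down at 0.65 m → arm 0.65 m, τ = 166.6 × 0.65 = 108.3 N·m clockwise.
Hanging mass: 42 × 9.8 = 411.6 N down at 0.76 m → arm 0.76 m, τ = 411.6 × 0.76 = 312.8 N·m clockwise.
Lamp: 8.6 × 9.8 = 84.28 N down at 1.1 m → arm 1.1 m, τ = 84.28 × 1.1 = 92.71 N·m clockwise.
Total clockwise load moment = 513.8 N·m.
The cable tension T acts at 0.97 m; only its component perpendicular to the rod, T sinθ, produces torque. sinθ = h/√(h²+d²) = 1.5/√(1.5²+0.97²) = 0.8397.
Balancing moments: T × 0.97 × 0.8397 = 513.8, giving T = 513.8 / 0.8145 = 631 N.

T ≈ 631 N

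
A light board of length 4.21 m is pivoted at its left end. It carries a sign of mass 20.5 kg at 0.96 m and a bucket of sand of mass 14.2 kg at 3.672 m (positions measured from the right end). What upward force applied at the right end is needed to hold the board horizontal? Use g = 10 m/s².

Take moments about the left end.
Sign: 20.5 × 10 = 205 N down at 0.96 m → arm 3.25 m, τ = 205 × 3.25 = 666.2 N·m clockwise.
Bucket of sand: 14.2 × 10 = 142 N down at 3.672 m → arm 0.538 m, τ = 142 × 0.538 = 76.4 N·m clockwise.
Net moment of the loads = 742.6 N·m clockwise.
The upward force F acts at the right end, arm 4.21 m, giving F × 4.21 counterclockwise.
Setting net torque to zero: F × 4.21 = 742.6 → F = 742.6 / 4.21 = 176 N.

F ≈ 176 N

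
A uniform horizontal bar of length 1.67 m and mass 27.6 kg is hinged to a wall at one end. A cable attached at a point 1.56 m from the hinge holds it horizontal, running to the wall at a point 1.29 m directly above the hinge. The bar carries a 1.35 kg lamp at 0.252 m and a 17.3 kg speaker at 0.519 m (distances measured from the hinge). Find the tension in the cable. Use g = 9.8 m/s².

T ≈ 319 N

About the hinge:
Beam weight: 27.6 × 9.8 = 270.5 N down at 0.835 m → arm 0.835 m, τ = 270.5 × 0.835 = 225.9 N·m clockwise.
Lamp: 1.35 × 9.8 = 13.23 N down at 0.252 m → arm 0.252 m, τ = 13.23 × 0.252 = 3.334 N·m clockwise.
Speaker: 17.3 × 9.8 = 169.5 N down at 0.519 m → arm 0.519 m, τ = 169.5 × 0.519 = 87.97 N·m clockwise.
Total clockwise load moment = 317.2 N·m.
The cable tension T acts at 1.56 m; only its component perpendicular to the bar, T sinθ, produces torque. sinθ = h/√(h²+d²) = 1.29/√(1.29²+1.56²) = 0.6373.
Setting net torque to zero: T × 1.56 × 0.6373 = 317.2 → T = 317.2 / 0.9942 = 319 N.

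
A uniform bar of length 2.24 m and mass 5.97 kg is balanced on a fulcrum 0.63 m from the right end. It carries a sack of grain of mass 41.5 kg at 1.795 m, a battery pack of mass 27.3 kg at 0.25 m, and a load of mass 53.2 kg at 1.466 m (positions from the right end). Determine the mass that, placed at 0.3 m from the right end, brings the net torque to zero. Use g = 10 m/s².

m ≈ 259 kg

Take moments about the fulcrum (at 0.63 m from the right end).
Beam weight: 5.97 × 10 = 59.7 N down at 1.12 m → arm 0.49 m, τ = 59.7 × 0.49 = 29.25 N·m counterclockwise.
Sack of grain: 41.5 × 10 = 415 N down at 1.795 m → arm 1.165 m, τ = 415 × 1.165 = 483.5 N·m counterclockwise.
Battery pack: 27.3 × 10 = 273 N down at 0.25 m → arm 0.38 m, τ = 273 × 0.38 = 103.7 N·m clockwise.
Load: 53.2 × 10 = 532 N down at 1.466 m → arm 0.836 m, τ = 532 × 0.836 = 444.8 N·m counterclockwise.
Net moment of known loads = 853.9 N·m counterclockwise.
An unknown mass m at 0.3 m has arm 0.33 m; its moment is m·g·0.33 clockwise.
Balancing moments: m × 10 × 0.33 = 853.9, giving m = 853.9 / (10 × 0.33) = 259 kg.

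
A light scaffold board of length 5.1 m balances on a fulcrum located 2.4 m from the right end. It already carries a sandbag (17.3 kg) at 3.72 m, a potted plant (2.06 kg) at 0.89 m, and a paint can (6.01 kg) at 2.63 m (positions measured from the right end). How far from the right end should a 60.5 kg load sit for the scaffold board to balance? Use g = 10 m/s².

x ≈ 2.05 m from the right end

About the fulcrum (at 2.4 m from the right end):
Sandbag: 17.3 × 10 = 173 N down at 3.72 m → arm 1.32 m, τ = 173 × 1.32 = 228.4 N·m counterclockwise.
Potted plant: 2.06 × 10 = 20.6 N down at 0.89 m → arm 1.51 m, τ = 20.6 × 1.51 = 31.11 N·m clockwise.
Paint can: 6.01 × 10 = 60.1 N down at 2.63 m → arm 0.23 m, τ = 60.1 × 0.23 = 13.82 N·m counterclockwise.
Net moment of existing loads = 211.1 N·m counterclockwise.
The load weighs 60.5 × 10 = 605 N and must supply an equal clockwise moment, so its lever arm about the fulcrum is 211.1 / 605 = 0.349 m.
That puts it at 2.4 − 0.349 = 2.05 m from the right end.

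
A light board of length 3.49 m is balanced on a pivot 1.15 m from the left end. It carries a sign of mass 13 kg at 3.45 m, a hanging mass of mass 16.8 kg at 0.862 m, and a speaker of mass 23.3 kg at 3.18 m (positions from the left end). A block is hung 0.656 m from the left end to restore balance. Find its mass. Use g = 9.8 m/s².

Sum moments about the pivot (at 1.15 m from the left end) (the support reaction has zero arm there).
Sign: 13 × 9.8 = 127.4 N down at 3.45 m → arm 2.3 m, τ = 127.4 × 2.3 = 293 N·m clockwise.
Hanging mass: 16.8 × 9.8 = 164.6 N down at 0.862 m → arm 0.288 m, τ = 164.6 × 0.288 = 47.4 N·m counterclockwise.
Speaker: 23.3 × 9.8 = 228.3 N down at 3.18 m → arm 2.03 m, τ = 228.3 × 2.03 = 463.4 N·m clockwise.
Net moment of known loads = 709 N·m clockwise.
An unknown mass m at 0.656 m has arm 0.494 m; its moment is m·g·0.494 counterclockwise.
For rotational equilibrium, m × 9.8 × 0.494 = 709, so m = 709 / (9.8 × 0.494) = 146 kg.

m ≈ 146 kg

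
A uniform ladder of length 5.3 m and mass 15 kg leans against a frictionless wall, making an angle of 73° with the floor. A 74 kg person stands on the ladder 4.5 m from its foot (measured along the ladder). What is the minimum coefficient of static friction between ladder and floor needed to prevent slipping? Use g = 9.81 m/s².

μ_min ≈ 0.242

Taking torques about the foot of the ladder:
Ladder weight 15×9.81 = 147.2 N acts at 2.65 m along the ladder; its horizontal arm is 2.65·cos73° = 0.7748 m → τ = 114.1 N·m clockwise.
Person: 74×9.81 = 725.9 N at 4.5 m → arm 1.316 m → τ = 955.3 N·m clockwise.
Wall normal N acts horizontally at the top; its moment arm is the height L sinθ = 5.3·sin73° = 5.068 m, counterclockwise.
Balancing moments: N × 5.068 = 1069, giving N = 210.9 N.
ΣFx = 0 ⇒ f = N_wall = 210.9 N. ΣFy = 0 ⇒ N_floor = 873.1 N.
μ_min = f / N_floor = 210.9 / 873.1 = 0.242.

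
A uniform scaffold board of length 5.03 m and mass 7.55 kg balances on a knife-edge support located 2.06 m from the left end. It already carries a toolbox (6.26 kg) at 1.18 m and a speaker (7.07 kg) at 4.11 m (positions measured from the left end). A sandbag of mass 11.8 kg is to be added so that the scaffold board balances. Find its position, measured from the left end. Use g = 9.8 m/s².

x ≈ 1.01 m from the left end

Take moments about the knife-edge support (at 2.06 m from the left end).
Beam weight: 7.55 × 9.8 = 73.99 N down at 2.515 m → arm 0.455 m, τ = 73.99 × 0.455 = 33.67 N·m clockwise.
Toolbox: 6.26 × 9.8 = 61.35 N down at 1.18 m → arm 0.88 m, τ = 61.35 × 0.88 = 53.99 N·m counterclockwise.
Speaker: 7.07 × 9.8 = 69.29 N down at 4.11 m → arm 2.05 m, τ = 69.29 × 2.05 = 142 N·m clockwise.
Net moment of existing loads = 121.7 N·m clockwise.
The sandbag weighs 11.8 × 9.8 = 115.6 N and must supply an equal counterclockwise moment, so its lever arm about the knife-edge support is 121.7 / 115.6 = 1.05 m.
That puts it at 2.06 − 1.05 = 1.01 m from the left end.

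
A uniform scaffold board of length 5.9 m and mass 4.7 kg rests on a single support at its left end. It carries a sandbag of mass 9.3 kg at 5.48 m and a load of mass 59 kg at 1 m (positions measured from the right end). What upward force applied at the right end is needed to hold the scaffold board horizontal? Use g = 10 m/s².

F ≈ 520 N

Take moments about the left end.
Beam weight: 4.7 × 10 = 47 N down at 2.95 m → arm 2.95 m, τ = 47 × 2.95 = 138.7 N·m clockwise.
Sandbag: 9.3 × 10 = 93 N down at 5.48 m → arm 0.42 m, τ = 93 × 0.42 = 39.06 N·m clockwise.
Load: 59 × 10 = 590 N down at 1 m → arm 4.9 m, τ = 590 × 4.9 = 2891 N·m clockwise.
Net moment of the loads = 3069 N·m clockwise.
The upward force F acts at the right end, arm 5.9 m, giving F × 5.9 counterclockwise.
Στ = 0 ⇒ F × 5.9 = 3069 ⇒ F = 3069 / 5.9 = 520 N.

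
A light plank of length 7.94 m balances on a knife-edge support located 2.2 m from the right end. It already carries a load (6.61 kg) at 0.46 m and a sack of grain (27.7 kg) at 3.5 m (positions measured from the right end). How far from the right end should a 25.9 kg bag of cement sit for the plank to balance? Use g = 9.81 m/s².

x ≈ 1.25 m from the right end

Sum moments about the knife-edge support (at 2.2 m from the right end) (the support reaction has zero arm there).
Load: 6.61 × 9.81 = 64.84 N down at 0.46 m → arm 1.74 m, τ = 64.84 × 1.74 = 112.8 N·m clockwise.
Sack of grain: 27.7 × 9.81 = 271.7 N down at 3.5 m → arm 1.3 m, τ = 271.7 × 1.3 = 353.2 N·m counterclockwise.
Net moment of existing loads = 240.4 N·m counterclockwise.
The bag of cement weighs 25.9 × 9.81 = 254.1 N and must supply an equal clockwise moment, so its lever arm about the knife-edge support is 240.4 / 254.1 = 0.946 m.
That puts it at 2.2 − 0.946 = 1.25 m from the right end.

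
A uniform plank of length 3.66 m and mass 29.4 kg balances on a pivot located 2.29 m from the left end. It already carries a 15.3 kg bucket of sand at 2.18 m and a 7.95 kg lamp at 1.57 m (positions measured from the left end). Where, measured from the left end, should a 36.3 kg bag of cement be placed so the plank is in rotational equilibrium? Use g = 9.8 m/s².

Take moments about the pivot (at 2.29 m from the left end).
Beam weight: 29.4 × 9.8 = 288.1 N down at 1.83 m → arm 0.46 m, τ = 288.1 × 0.46 = 132.5 N·m counterclockwise.
Bucket of sand: 15.3 × 9.8 = 149.9 N down at 2.18 m → arm 0.11 m, τ = 149.9 × 0.11 = 16.49 N·m counterclockwise.
Lamp: 7.95 × 9.8 = 77.91 N down at 1.57 m → arm 0.72 m, τ = 77.91 × 0.72 = 56.1 N·m counterclockwise.
Net moment of existing loads = 205.1 N·m counterclockwise.
The bag of cement weighs 36.3 × 9.8 = 355.7 N and must supply an equal clockwise moment, so its lever arm about the pivot is 205.1 / 355.7 = 0.577 m.
That puts it at 2.29 + 0.577 = 2.87 m from the left end.

x ≈ 2.87 m from the left end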